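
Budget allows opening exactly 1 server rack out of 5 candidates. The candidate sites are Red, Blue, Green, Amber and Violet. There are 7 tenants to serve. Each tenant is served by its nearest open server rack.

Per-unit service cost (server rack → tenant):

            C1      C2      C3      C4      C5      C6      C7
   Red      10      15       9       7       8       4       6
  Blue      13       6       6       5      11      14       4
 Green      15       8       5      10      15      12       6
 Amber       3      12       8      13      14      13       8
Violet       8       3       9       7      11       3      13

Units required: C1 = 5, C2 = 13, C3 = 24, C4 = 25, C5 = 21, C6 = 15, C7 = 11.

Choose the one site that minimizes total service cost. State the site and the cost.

Choose Violet only; total service cost 889.

With exactly 1 open, each tenant uses its cheapest among the chosen.
{Violet}: C1→Violet 8·5=40, C2→Violet 3·13=39, C3→Violet 9·24=216, C4→Violet 7·25=175, C5→Violet 11·21=231, C6→Violet 3·15=45, C7→Violet 13·11=143. Service cost 889.
{Blue}: service cost 897
{Red}: service cost 930
Among all 5 size-1 choices, {Violet} is lowest.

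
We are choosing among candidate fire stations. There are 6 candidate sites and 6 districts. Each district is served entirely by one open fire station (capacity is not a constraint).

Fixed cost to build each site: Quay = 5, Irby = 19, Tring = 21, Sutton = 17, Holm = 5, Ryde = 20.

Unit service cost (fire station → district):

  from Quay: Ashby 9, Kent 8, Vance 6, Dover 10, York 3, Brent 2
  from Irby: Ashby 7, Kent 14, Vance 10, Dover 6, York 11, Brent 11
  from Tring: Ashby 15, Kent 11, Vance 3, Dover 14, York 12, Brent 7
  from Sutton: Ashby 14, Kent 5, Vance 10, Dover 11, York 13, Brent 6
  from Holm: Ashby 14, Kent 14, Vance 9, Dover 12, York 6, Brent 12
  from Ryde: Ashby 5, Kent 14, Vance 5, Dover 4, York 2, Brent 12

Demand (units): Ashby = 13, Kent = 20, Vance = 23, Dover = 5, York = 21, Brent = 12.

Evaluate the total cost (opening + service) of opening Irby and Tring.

Each district is assigned to its cheapest site among the open ones.
{Irby, Tring}: Ashby→Irby 7·13=91, Kent→Tring 11·20=220, Vance→Tring 3·23=69, Dover→Irby 6·5=30, York→Irby 11·21=231, Brent→Tring 7·12=84. Service 725; fixed 40; total 765.

Total cost: 765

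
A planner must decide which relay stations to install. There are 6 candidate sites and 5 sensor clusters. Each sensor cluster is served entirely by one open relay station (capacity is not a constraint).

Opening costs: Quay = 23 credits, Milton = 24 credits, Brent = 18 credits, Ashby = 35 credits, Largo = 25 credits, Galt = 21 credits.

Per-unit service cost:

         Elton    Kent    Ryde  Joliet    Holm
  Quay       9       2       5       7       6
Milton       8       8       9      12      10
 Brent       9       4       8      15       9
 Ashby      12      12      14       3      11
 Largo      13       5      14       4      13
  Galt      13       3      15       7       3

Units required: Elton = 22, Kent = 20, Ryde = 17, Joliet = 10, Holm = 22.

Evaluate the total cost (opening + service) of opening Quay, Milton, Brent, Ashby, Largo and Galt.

Each sensor cluster is assigned to its cheapest site among the open ones.
{Quay, Milton, Brent, Ashby, Largo, Galt}: Elton→Milton 8·22=176, Kent→Quay 2·20=40, Ryde→Quay 5·17=85, Joliet→Ashby 3·10=30, Holm→Galt 3·22=66. Service 397; fixed 146; total 543.

Total cost: 543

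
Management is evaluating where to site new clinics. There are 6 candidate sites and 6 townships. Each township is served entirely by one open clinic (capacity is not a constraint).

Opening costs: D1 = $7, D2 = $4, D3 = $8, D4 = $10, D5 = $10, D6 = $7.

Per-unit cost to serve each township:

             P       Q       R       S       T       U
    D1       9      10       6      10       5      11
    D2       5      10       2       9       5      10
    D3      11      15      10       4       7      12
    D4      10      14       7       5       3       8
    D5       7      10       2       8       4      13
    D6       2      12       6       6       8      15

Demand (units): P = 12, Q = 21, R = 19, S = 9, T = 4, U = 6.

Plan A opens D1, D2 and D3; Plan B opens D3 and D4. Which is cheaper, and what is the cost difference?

Plan A: {D1, D2, D3}: P→D2 5·12=60, Q→D1 10·21=210, R→D2 2·19=38, S→D3 4·9=36, T→D1 5·4=20, U→D2 10·6=60. Service 424; fixed 19; total 443.
Plan B: {D3, D4}: P→D4 10·12=120, Q→D4 14·21=294, R→D4 7·19=133, S→D3 4·9=36, T→D4 3·4=12, U→D4 8·6=48. Service 643; fixed 18; total 661.
Difference: |443 − 661| = 218.

Plan A is cheaper by 218.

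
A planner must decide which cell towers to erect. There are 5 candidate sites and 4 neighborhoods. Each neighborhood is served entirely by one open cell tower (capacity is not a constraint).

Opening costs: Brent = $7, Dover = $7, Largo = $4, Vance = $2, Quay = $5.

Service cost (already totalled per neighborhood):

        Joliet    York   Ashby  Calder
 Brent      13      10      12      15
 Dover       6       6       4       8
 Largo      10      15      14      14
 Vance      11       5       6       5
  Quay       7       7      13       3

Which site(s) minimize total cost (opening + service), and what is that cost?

Open Vance and Quay; minimum total cost 28.

For any fixed open set, each neighborhood goes to its cheapest open site; total = fixed + service.
{Vance, Quay}: Joliet→Quay 7, York→Vance 5, Ashby→Vance 6, Calder→Quay 3. Service 21; fixed 7; total 28.
{Dover, Vance}: Joliet→Dover 6, York→Vance 5, Ashby→Dover 4, Calder→Vance 5. Service 20; fixed 9; total 29.
{Vance}: service 27 + fixed 2 = 29
{Brent, Dover, Largo, Vance, Quay}: service 18 + fixed 25 = 43
No other subset beats 28.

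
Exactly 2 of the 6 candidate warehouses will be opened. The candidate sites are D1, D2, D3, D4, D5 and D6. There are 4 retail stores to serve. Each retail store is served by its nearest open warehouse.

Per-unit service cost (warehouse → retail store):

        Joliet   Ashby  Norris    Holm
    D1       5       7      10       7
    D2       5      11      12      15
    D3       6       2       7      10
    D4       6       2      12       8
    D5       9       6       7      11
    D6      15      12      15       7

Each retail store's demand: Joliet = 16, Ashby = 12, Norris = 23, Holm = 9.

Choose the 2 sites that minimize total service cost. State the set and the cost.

With exactly 2 open, each retail store uses its cheapest among the chosen.
{D1, D3}: Joliet→D1 5·16=80, Ashby→D3 2·12=24, Norris→D3 7·23=161, Holm→D1 7·9=63. Service cost 328.
{D3, D6}: service cost 344
{D3, D4}: service cost 353
Among all 15 size-2 choices, {D1, D3} is lowest.

Choose D1 and D3; total service cost 328.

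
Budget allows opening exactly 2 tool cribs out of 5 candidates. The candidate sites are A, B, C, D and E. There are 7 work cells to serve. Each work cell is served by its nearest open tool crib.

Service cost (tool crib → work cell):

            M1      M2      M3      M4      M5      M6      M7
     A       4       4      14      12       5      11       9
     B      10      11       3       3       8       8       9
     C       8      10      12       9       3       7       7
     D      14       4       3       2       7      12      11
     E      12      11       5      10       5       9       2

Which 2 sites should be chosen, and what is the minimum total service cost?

With exactly 2 open, each work cell uses its cheapest among the chosen.
{C, D}: M1→C 8, M2→D 4, M3→D 3, M4→D 2, M5→C 3, M6→C 7, M7→C 7. Service cost 34.
{A, B}: service cost 36
{D, E}: service cost 37
Among all 10 size-2 choices, {C, D} is lowest.

Choose C and D; total service cost 34.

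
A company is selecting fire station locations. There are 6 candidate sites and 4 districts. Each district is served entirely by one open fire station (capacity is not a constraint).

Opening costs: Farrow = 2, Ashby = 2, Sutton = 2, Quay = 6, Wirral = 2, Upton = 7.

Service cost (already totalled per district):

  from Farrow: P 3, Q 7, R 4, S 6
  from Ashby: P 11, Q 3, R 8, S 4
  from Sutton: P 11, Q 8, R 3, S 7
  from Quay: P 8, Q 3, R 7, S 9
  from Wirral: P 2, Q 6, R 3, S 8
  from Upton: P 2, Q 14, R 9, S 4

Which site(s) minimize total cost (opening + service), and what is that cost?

For any fixed open set, each district goes to its cheapest open site; total = fixed + service.
{Ashby, Wirral}: P→Wirral 2, Q→Ashby 3, R→Wirral 3, S→Ashby 4. Service 12; fixed 4; total 16.
{Farrow, Ashby}: service 14 + fixed 4 = 18
{Farrow, Ashby, Wirral}: service 12 + fixed 6 = 18
{Farrow, Ashby, Sutton, Quay, Wirral, Upton}: service 12 + fixed 21 = 33
No other subset beats 16.

Open Ashby and Wirral; minimum total cost 16.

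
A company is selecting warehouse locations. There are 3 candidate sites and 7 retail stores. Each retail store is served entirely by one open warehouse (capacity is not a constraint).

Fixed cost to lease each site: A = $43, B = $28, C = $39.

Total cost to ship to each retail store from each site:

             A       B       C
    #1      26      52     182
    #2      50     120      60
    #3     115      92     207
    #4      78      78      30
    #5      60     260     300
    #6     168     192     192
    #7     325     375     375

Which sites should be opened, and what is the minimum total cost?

For any fixed open set, each retail store goes to its cheapest open site; total = fixed + service.
{A, C}: #1→A 26, #2→A 50, #3→A 115, #4→C 30, #5→A 60, #6→A 168, #7→A 325. Service 774; fixed 82; total 856.
{A, B, C}: #1→A 26, #2→A 50, #3→B 92, #4→C 30, #5→A 60, #6→A 168, #7→A 325. Service 751; fixed 110; total 861.
{A}: #1→A 26, #2→A 50, #3→A 115, #4→A 78, #5→A 60, #6→A 168, #7→A 325. Service 822; fixed 43; total 865.
{B}: #1→B 52, #2→B 120, #3→B 92, #4→B 78, #5→B 260, #6→B 192, #7→B 375. Service 1169; fixed 28; total 1197.
No other subset beats 856.

Open A and C; minimum total cost 856.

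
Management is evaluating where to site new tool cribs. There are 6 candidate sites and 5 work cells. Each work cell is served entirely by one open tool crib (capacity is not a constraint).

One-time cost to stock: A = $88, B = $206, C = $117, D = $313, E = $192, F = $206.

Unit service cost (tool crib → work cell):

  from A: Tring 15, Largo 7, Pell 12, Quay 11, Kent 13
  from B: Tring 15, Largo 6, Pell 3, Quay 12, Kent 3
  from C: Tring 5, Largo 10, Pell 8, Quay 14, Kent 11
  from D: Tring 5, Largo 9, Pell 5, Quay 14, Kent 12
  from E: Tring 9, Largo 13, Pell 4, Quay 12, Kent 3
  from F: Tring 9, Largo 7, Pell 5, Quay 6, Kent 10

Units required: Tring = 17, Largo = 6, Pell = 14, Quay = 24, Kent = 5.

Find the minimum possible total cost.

Minimum total cost: 665

For any fixed open set, each work cell goes to its cheapest open site; total = fixed + service.
{F}: Tring→F 9·17=153, Largo→F 7·6=42, Pell→F 5·14=70, Quay→F 6·24=144, Kent→F 10·5=50. Service 459; fixed 206; total 665.
{C, F}: service 391 + fixed 323 = 714
{A, F}: Tring→F 9·17=153, Largo→A 7·6=42, Pell→F 5·14=70, Quay→F 6·24=144, Kent→F 10·5=50. Service 459; fixed 294; total 753.
{A, B, C, D, E, F}: Tring→C 5·17=85, Largo→B 6·6=36, Pell→B 3·14=42, Quay→F 6·24=144, Kent→B 3·5=15. Service 322; fixed 1122; total 1444.
No other subset beats 665.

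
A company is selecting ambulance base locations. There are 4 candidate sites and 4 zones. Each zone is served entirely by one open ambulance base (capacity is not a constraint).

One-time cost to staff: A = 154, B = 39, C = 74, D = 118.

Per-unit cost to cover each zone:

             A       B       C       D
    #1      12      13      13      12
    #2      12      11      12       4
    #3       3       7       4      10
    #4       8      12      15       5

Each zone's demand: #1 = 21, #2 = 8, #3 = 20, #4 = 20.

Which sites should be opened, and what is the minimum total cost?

Open C and D; minimum total cost 656.

For any fixed open set, each zone goes to its cheapest open site; total = fixed + service.
{C, D}: #1→D 12·21=252, #2→D 4·8=32, #3→C 4·20=80, #4→D 5·20=100. Service 464; fixed 192; total 656.
{B, D}: service 524 + fixed 157 = 681
{B, C, D}: service 464 + fixed 231 = 695
{A, B, C, D}: #1→A 12·21=252, #2→D 4·8=32, #3→A 3·20=60, #4→D 5·20=100. Service 444; fixed 385; total 829.
No other subset beats 656.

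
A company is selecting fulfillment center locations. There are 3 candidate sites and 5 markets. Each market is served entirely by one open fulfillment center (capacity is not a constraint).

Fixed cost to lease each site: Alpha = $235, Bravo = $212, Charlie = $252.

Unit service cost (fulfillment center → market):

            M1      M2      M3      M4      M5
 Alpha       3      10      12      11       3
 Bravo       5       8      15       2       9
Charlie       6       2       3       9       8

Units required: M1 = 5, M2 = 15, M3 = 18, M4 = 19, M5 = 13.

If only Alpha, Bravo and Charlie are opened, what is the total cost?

Total cost: 875

Each market is assigned to its cheapest site among the open ones.
{Alpha, Bravo, Charlie}: M1→Alpha 3·5=15, M2→Charlie 2·15=30, M3→Charlie 3·18=54, M4→Bravo 2·19=38, M5→Alpha 3·13=39. Service 176; fixed 699; total 875.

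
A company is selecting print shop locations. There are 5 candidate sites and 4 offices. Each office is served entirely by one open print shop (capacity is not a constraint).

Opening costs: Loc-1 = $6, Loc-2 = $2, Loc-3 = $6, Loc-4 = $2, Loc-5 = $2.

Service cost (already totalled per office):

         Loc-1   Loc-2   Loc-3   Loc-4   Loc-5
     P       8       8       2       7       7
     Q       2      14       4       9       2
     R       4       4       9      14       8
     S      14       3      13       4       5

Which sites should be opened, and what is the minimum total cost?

Open Loc-2 and Loc-5; minimum total cost 20.

For any fixed open set, each office goes to its cheapest open site; total = fixed + service.
{Loc-2, Loc-5}: P→Loc-5 7, Q→Loc-5 2, R→Loc-2 4, S→Loc-2 3. Service 16; fixed 4; total 20.
{Loc-2, Loc-3}: service 13 + fixed 8 = 21
{Loc-2, Loc-3, Loc-5}: P→Loc-3 2, Q→Loc-5 2, R→Loc-2 4, S→Loc-2 3. Service 11; fixed 10; total 21.
{Loc-1, Loc-2, Loc-3, Loc-4, Loc-5}: service 11 + fixed 18 = 29
No other subset beats 20.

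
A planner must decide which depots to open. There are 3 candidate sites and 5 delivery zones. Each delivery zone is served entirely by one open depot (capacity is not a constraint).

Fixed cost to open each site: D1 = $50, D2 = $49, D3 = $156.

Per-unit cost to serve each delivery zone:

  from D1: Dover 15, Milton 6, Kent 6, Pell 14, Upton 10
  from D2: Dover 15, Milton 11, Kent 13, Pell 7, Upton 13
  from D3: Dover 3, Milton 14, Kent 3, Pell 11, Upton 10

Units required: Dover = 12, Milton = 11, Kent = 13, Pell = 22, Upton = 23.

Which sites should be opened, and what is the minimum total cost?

For any fixed open set, each delivery zone goes to its cheapest open site; total = fixed + service.
{D1, D2, D3}: Dover→D3 3·12=36, Milton→D1 6·11=66, Kent→D3 3·13=39, Pell→D2 7·22=154, Upton→D1 10·23=230. Service 525; fixed 255; total 780.
{D2, D3}: service 580 + fixed 205 = 785
{D1, D2}: Dover→D1 15·12=180, Milton→D1 6·11=66, Kent→D1 6·13=78, Pell→D2 7·22=154, Upton→D1 10·23=230. Service 708; fixed 99; total 807.
{D2}: service 923 + fixed 49 = 972
No other subset beats 780.

Open D1, D2 and D3; minimum total cost 780.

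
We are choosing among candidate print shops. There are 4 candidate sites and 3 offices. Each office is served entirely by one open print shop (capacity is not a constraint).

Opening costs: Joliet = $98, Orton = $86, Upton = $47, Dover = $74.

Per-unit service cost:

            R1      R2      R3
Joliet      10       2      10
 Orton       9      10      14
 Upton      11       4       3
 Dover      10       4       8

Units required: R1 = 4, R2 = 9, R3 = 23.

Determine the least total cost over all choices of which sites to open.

Minimum total cost: 196

For any fixed open set, each office goes to its cheapest open site; total = fixed + service.
{Upton}: R1→Upton 11·4=44, R2→Upton 4·9=36, R3→Upton 3·23=69. Service 149; fixed 47; total 196.
{Upton, Dover}: R1→Dover 10·4=40, R2→Upton 4·9=36, R3→Upton 3·23=69. Service 145; fixed 121; total 266.
{Joliet, Upton}: service 127 + fixed 145 = 272
{Joliet, Orton, Upton, Dover}: service 123 + fixed 305 = 428
No other subset beats 196.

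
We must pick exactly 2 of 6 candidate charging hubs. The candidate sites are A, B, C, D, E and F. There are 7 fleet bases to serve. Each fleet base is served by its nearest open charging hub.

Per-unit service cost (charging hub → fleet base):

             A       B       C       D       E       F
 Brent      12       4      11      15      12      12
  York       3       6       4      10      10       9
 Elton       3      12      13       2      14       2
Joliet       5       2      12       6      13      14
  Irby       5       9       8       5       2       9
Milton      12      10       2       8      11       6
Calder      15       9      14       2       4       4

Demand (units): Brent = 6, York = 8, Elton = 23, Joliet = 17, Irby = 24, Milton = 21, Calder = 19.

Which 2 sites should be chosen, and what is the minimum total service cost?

With exactly 2 open, each fleet base uses its cheapest among the chosen.
{C, D}: Brent→C 11·6=66, York→C 4·8=32, Elton→D 2·23=46, Joliet→D 6·17=102, Irby→D 5·24=120, Milton→C 2·21=42, Calder→D 2·19=38. Service cost 446.
{B, D}: service cost 478
{A, F}: service cost 549
Among all 15 size-2 choices, {C, D} is lowest.

Choose C and D; total service cost 446.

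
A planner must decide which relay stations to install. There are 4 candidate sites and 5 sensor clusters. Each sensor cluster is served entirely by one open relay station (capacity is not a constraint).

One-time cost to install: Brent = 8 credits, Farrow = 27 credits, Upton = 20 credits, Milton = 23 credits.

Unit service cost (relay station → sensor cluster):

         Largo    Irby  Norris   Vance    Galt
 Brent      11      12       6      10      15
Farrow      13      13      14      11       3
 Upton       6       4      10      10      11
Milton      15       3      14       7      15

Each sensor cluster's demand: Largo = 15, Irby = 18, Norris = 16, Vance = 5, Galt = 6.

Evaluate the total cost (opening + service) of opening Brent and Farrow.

Total cost: 580

Each sensor cluster is assigned to its cheapest site among the open ones.
{Brent, Farrow}: Largo→Brent 11·15=165, Irby→Brent 12·18=216, Norris→Brent 6·16=96, Vance→Brent 10·5=50, Galt→Farrow 3·6=18. Service 545; fixed 35; total 580.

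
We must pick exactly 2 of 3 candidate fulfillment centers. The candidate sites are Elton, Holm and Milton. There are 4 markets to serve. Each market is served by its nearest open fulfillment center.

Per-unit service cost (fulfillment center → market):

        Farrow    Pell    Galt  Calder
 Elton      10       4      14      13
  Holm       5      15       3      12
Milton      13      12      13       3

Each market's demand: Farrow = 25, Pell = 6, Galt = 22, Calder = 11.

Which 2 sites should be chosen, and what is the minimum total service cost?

Choose Holm and Milton; total service cost 296.

With exactly 2 open, each market uses its cheapest among the chosen.
{Holm, Milton}: Farrow→Holm 5·25=125, Pell→Milton 12·6=72, Galt→Holm 3·22=66, Calder→Milton 3·11=33. Service cost 296.
{Elton, Holm}: service cost 347
{Elton, Milton}: service cost 593
Among all 3 size-2 choices, {Holm, Milton} is lowest.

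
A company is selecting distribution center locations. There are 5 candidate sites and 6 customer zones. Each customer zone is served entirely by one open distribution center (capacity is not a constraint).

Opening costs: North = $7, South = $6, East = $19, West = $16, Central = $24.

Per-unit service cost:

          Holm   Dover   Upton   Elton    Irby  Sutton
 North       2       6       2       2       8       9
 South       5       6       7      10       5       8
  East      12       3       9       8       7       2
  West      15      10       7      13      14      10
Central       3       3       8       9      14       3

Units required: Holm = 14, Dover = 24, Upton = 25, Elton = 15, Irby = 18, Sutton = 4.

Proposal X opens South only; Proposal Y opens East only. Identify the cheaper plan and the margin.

Proposal X: {South}: Holm→South 5·14=70, Dover→South 6·24=144, Upton→South 7·25=175, Elton→South 10·15=150, Irby→South 5·18=90, Sutton→South 8·4=32. Service 661; fixed 6; total 667.
Proposal Y: {East}: Holm→East 12·14=168, Dover→East 3·24=72, Upton→East 9·25=225, Elton→East 8·15=120, Irby→East 7·18=126, Sutton→East 2·4=8. Service 719; fixed 19; total 738.
Difference: |667 − 738| = 71.

Proposal X is cheaper by 71.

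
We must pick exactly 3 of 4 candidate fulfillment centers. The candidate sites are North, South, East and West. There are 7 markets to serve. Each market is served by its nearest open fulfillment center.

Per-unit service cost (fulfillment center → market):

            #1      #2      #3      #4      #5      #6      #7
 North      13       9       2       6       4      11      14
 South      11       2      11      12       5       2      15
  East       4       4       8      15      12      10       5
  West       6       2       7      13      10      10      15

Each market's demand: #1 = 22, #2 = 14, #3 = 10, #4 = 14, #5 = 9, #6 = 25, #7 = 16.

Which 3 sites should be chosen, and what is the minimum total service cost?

Choose North, South and East; total service cost 386.

With exactly 3 open, each market uses its cheapest among the chosen.
{North, South, East}: #1→East 4·22=88, #2→South 2·14=28, #3→North 2·10=20, #4→North 6·14=84, #5→North 4·9=36, #6→South 2·25=50, #7→East 5·16=80. Service cost 386.
{South, East, West}: service cost 529
{North, South, West}: service cost 574
Among all 4 size-3 choices, {North, South, East} is lowest.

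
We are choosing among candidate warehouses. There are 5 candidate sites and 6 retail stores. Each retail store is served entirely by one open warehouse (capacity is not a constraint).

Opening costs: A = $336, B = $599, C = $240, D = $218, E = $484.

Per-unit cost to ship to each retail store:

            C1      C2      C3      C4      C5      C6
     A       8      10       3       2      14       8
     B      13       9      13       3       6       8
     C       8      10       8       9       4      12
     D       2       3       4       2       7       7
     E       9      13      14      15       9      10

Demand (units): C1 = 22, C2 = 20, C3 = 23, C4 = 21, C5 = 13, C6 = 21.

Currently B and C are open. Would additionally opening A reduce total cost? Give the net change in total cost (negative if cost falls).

Current service cost with {B, C}: 823.
Adding A: each retail store re-picks its cheapest; new service cost 687, saving 136.
Extra fixed cost: 336. Net change = 336 − 136 = 200.
(Totals: 1662 → 1862.)

No — net change +200 (cost rises by 200).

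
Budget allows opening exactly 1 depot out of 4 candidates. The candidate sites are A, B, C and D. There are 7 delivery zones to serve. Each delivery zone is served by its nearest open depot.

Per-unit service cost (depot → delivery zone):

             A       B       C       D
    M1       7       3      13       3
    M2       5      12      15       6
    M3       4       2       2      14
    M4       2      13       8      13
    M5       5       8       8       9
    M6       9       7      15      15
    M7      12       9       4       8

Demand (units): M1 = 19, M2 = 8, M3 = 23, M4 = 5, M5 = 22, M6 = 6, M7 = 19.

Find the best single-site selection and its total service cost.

Choose B only; total service cost 653.

With exactly 1 open, each delivery zone uses its cheapest among the chosen.
{B}: M1→B 3·19=57, M2→B 12·8=96, M3→B 2·23=46, M4→B 13·5=65, M5→B 8·22=176, M6→B 7·6=42, M7→B 9·19=171. Service cost 653.
{A}: service cost 667
{C}: service cost 795
Among all 4 size-1 choices, {B} is lowest.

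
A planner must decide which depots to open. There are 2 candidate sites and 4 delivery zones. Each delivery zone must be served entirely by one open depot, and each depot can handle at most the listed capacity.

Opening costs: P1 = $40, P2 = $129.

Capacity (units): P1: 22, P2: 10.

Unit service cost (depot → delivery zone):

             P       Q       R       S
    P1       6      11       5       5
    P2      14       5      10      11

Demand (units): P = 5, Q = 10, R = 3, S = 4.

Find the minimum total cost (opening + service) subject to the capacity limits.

Open {P1}: P→P1 6·5=30, Q→P1 11·10=110, R→P1 5·3=15, S→P1 5·4=20.
Loads: P1 carries 22/22. Service 175; fixed 40; total 215.
Next best feasible plan costs 284.

Minimum total cost: 215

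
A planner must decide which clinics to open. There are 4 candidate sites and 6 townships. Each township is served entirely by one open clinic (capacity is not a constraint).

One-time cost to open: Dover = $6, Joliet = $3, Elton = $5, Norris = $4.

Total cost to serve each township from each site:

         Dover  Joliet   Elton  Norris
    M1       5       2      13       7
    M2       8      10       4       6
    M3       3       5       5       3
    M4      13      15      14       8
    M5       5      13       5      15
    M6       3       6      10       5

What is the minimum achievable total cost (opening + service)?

Minimum total cost: 39

For any fixed open set, each township goes to its cheapest open site; total = fixed + service.
{Joliet, Elton, Norris}: M1→Joliet 2, M2→Elton 4, M3→Norris 3, M4→Norris 8, M5→Elton 5, M6→Norris 5. Service 27; fixed 12; total 39.
{Dover, Joliet, Norris}: M1→Joliet 2, M2→Norris 6, M3→Dover 3, M4→Norris 8, M5→Dover 5, M6→Dover 3. Service 27; fixed 13; total 40.
{Dover, Norris}: M1→Dover 5, M2→Norris 6, M3→Dover 3, M4→Norris 8, M5→Dover 5, M6→Dover 3. Service 30; fixed 10; total 40.
{Dover, Joliet, Elton, Norris}: M1→Joliet 2, M2→Elton 4, M3→Dover 3, M4→Norris 8, M5→Dover 5, M6→Dover 3. Service 25; fixed 18; total 43.
No other subset beats 39.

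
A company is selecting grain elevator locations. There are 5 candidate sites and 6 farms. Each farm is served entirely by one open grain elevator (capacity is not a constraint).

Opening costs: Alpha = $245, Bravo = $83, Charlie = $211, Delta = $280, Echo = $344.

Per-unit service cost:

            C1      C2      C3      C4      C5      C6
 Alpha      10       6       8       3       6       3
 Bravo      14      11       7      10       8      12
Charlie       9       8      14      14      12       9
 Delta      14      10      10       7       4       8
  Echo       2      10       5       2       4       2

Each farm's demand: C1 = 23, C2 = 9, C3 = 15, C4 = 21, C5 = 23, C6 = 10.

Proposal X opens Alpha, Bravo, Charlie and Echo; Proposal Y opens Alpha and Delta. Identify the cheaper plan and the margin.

Proposal X: {Alpha, Bravo, Charlie, Echo}: C1→Echo 2·23=46, C2→Alpha 6·9=54, C3→Echo 5·15=75, C4→Echo 2·21=42, C5→Echo 4·23=92, C6→Echo 2·10=20. Service 329; fixed 883; total 1212.
Proposal Y: {Alpha, Delta}: C1→Alpha 10·23=230, C2→Alpha 6·9=54, C3→Alpha 8·15=120, C4→Alpha 3·21=63, C5→Delta 4·23=92, C6→Alpha 3·10=30. Service 589; fixed 525; total 1114.
Difference: |1212 − 1114| = 98.

Proposal Y is cheaper by 98.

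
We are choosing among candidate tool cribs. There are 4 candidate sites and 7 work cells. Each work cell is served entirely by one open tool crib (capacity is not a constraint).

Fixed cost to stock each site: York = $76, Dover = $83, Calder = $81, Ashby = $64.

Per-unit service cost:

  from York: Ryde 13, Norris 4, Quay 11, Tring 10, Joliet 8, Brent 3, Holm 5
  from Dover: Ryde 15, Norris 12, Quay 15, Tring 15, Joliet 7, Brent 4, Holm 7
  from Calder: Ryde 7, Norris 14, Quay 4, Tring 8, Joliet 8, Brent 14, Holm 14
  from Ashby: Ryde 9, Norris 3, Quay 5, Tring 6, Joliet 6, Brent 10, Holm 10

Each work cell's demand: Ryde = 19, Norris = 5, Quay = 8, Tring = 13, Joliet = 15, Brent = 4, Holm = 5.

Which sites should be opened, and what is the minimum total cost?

For any fixed open set, each work cell goes to its cheapest open site; total = fixed + service.
{Ashby}: Ryde→Ashby 9·19=171, Norris→Ashby 3·5=15, Quay→Ashby 5·8=40, Tring→Ashby 6·13=78, Joliet→Ashby 6·15=90, Brent→Ashby 10·4=40, Holm→Ashby 10·5=50. Service 484; fixed 64; total 548.
{York, Ashby}: service 431 + fixed 140 = 571
{Calder, Ashby}: service 438 + fixed 145 = 583
{York, Dover, Calder, Ashby}: service 385 + fixed 304 = 689
No other subset beats 548.

Open Ashby only; minimum total cost 548.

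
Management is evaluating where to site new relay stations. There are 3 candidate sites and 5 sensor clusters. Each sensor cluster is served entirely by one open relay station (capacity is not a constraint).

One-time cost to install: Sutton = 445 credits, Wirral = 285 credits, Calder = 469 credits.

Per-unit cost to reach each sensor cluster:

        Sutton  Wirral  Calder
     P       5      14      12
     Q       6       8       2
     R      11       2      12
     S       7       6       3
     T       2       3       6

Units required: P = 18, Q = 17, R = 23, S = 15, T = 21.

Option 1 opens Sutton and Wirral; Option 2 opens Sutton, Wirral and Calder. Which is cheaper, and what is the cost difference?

Option 1: {Sutton, Wirral}: P→Sutton 5·18=90, Q→Sutton 6·17=102, R→Wirral 2·23=46, S→Wirral 6·15=90, T→Sutton 2·21=42. Service 370; fixed 730; total 1100.
Option 2: {Sutton, Wirral, Calder}: P→Sutton 5·18=90, Q→Calder 2·17=34, R→Wirral 2·23=46, S→Calder 3·15=45, T→Sutton 2·21=42. Service 257; fixed 1199; total 1456.
Difference: |1100 − 1456| = 356.

Option 1 is cheaper by 356.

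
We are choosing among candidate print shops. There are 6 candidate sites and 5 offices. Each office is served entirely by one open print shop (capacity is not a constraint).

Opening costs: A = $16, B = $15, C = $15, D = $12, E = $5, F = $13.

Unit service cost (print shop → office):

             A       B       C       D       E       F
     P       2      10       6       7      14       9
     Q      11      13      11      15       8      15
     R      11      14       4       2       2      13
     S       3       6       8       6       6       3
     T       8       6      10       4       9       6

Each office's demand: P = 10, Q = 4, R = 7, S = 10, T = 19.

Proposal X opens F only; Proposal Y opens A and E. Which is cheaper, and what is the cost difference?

Proposal X: {F}: P→F 9·10=90, Q→F 15·4=60, R→F 13·7=91, S→F 3·10=30, T→F 6·19=114. Service 385; fixed 13; total 398.
Proposal Y: {A, E}: P→A 2·10=20, Q→E 8·4=32, R→E 2·7=14, S→A 3·10=30, T→A 8·19=152. Service 248; fixed 21; total 269.
Difference: |398 − 269| = 129.

Proposal Y is cheaper by 129.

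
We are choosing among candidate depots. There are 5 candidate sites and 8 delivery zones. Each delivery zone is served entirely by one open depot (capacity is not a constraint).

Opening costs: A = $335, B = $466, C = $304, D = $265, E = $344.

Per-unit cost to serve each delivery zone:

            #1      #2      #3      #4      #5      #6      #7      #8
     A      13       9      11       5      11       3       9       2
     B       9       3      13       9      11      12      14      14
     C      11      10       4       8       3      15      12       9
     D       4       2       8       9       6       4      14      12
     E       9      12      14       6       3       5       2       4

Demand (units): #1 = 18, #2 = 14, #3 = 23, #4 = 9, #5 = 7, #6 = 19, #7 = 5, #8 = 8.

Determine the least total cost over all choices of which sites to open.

Minimum total cost: 914

For any fixed open set, each delivery zone goes to its cheapest open site; total = fixed + service.
{D}: #1→D 4·18=72, #2→D 2·14=28, #3→D 8·23=184, #4→D 9·9=81, #5→D 6·7=42, #6→D 4·19=76, #7→D 14·5=70, #8→D 12·8=96. Service 649; fixed 265; total 914.
{C, D}: service 493 + fixed 569 = 1062
{D, E}: service 477 + fixed 609 = 1086
{A, B, C, D, E}: service 341 + fixed 1714 = 2055
No other subset beats 914.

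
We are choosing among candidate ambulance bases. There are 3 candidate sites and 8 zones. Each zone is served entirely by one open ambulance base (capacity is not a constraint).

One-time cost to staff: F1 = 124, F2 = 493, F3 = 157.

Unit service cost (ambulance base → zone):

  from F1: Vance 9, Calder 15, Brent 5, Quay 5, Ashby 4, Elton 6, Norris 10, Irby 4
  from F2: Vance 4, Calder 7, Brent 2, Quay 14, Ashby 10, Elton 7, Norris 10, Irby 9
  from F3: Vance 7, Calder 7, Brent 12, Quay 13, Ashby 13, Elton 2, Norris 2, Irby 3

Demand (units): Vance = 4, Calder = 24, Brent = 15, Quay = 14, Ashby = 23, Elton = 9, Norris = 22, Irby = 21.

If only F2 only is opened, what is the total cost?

Each zone is assigned to its cheapest site among the open ones.
{F2}: Vance→F2 4·4=16, Calder→F2 7·24=168, Brent→F2 2·15=30, Quay→F2 14·14=196, Ashby→F2 10·23=230, Elton→F2 7·9=63, Norris→F2 10·22=220, Irby→F2 9·21=189. Service 1112; fixed 493; total 1605.

Total cost: 1605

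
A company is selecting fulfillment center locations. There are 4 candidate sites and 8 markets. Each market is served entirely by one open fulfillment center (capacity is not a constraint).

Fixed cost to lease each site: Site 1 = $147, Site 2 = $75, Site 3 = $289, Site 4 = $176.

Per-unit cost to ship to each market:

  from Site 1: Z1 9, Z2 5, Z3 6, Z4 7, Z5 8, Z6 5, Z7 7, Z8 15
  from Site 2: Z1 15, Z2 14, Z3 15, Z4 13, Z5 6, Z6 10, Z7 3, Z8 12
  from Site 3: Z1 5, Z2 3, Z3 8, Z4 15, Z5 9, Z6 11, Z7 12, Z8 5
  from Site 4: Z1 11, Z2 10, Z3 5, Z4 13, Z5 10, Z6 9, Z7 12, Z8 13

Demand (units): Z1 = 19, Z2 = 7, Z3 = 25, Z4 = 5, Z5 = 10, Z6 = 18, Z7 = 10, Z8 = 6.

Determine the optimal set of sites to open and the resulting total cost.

Open Site 1 and Site 2; minimum total cost 865.

For any fixed open set, each market goes to its cheapest open site; total = fixed + service.
{Site 1, Site 2}: Z1→Site 1 9·19=171, Z2→Site 1 5·7=35, Z3→Site 1 6·25=150, Z4→Site 1 7·5=35, Z5→Site 2 6·10=60, Z6→Site 1 5·18=90, Z7→Site 2 3·10=30, Z8→Site 2 12·6=72. Service 643; fixed 222; total 865.
{Site 1}: Z1→Site 1 9·19=171, Z2→Site 1 5·7=35, Z3→Site 1 6·25=150, Z4→Site 1 7·5=35, Z5→Site 1 8·10=80, Z6→Site 1 5·18=90, Z7→Site 1 7·10=70, Z8→Site 1 15·6=90. Service 721; fixed 147; total 868.
{Site 1, Site 3}: service 571 + fixed 436 = 1007
{Site 1, Site 2, Site 3, Site 4}: service 486 + fixed 687 = 1173
No other subset beats 865.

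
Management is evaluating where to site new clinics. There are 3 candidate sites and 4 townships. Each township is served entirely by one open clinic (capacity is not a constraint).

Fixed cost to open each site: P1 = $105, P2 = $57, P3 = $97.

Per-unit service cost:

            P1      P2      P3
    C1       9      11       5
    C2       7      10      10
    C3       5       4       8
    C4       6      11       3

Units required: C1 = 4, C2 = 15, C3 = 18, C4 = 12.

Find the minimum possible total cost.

For any fixed open set, each township goes to its cheapest open site; total = fixed + service.
{P1}: C1→P1 9·4=36, C2→P1 7·15=105, C3→P1 5·18=90, C4→P1 6·12=72. Service 303; fixed 105; total 408.
{P2, P3}: service 278 + fixed 154 = 432
{P1, P2}: service 285 + fixed 162 = 447
{P1, P2, P3}: service 233 + fixed 259 = 492
No other subset beats 408.

Minimum total cost: 408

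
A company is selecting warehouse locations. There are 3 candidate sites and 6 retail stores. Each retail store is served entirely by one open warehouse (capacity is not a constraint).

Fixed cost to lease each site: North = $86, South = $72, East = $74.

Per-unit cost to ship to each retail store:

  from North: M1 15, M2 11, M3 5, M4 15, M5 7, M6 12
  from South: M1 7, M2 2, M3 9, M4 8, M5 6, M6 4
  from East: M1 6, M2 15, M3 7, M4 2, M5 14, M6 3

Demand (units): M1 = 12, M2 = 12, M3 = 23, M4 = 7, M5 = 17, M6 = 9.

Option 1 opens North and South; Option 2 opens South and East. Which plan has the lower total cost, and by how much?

Option 2 is cheaper by 29.

Option 1: {North, South}: M1→South 7·12=84, M2→South 2·12=24, M3→North 5·23=115, M4→South 8·7=56, M5→South 6·17=102, M6→South 4·9=36. Service 417; fixed 158; total 575.
Option 2: {South, East}: M1→East 6·12=72, M2→South 2·12=24, M3→East 7·23=161, M4→East 2·7=14, M5→South 6·17=102, M6→East 3·9=27. Service 400; fixed 146; total 546.
Difference: |575 − 546| = 29.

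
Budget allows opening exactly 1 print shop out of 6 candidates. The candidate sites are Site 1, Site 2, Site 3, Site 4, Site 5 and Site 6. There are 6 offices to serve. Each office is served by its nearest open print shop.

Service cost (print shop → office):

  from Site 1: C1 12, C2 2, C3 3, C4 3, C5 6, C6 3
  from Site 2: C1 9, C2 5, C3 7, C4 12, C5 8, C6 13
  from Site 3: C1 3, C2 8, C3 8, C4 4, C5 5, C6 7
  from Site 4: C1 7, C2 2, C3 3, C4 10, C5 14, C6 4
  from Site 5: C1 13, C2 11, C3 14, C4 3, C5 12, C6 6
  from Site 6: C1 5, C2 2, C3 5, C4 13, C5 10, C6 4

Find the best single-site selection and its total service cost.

Choose Site 1 only; total service cost 29.

With exactly 1 open, each office uses its cheapest among the chosen.
{Site 1}: C1→Site 1 12, C2→Site 1 2, C3→Site 1 3, C4→Site 1 3, C5→Site 1 6, C6→Site 1 3. Service cost 29.
{Site 3}: service cost 35
{Site 6}: service cost 39
Among all 6 size-1 choices, {Site 1} is lowest.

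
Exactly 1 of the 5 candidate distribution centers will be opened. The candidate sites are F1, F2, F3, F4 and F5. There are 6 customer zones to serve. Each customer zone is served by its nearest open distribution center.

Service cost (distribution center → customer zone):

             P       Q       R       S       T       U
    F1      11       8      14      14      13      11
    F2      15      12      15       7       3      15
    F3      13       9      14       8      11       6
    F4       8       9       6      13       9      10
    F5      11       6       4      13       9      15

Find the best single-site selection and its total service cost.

With exactly 1 open, each customer zone uses its cheapest among the chosen.
{F4}: P→F4 8, Q→F4 9, R→F4 6, S→F4 13, T→F4 9, U→F4 10. Service cost 55.
{F5}: service cost 58
{F3}: service cost 61
Among all 5 size-1 choices, {F4} is lowest.

Choose F4 only; total service cost 55.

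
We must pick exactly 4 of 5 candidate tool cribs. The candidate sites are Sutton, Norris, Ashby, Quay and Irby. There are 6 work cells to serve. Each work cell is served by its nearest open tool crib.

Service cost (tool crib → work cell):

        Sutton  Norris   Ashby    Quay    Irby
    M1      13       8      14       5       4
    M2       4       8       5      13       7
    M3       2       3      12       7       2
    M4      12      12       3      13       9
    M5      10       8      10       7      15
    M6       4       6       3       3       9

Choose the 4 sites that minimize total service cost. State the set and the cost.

Choose Sutton, Ashby, Quay and Irby; total service cost 23.

With exactly 4 open, each work cell uses its cheapest among the chosen.
{Sutton, Ashby, Quay, Irby}: M1→Irby 4, M2→Sutton 4, M3→Sutton 2, M4→Ashby 3, M5→Quay 7, M6→Ashby 3. Service cost 23.
{Sutton, Norris, Ashby, Quay}: service cost 24
{Sutton, Norris, Ashby, Irby}: service cost 24
Among all 5 size-4 choices, {Sutton, Ashby, Quay, Irby} is lowest.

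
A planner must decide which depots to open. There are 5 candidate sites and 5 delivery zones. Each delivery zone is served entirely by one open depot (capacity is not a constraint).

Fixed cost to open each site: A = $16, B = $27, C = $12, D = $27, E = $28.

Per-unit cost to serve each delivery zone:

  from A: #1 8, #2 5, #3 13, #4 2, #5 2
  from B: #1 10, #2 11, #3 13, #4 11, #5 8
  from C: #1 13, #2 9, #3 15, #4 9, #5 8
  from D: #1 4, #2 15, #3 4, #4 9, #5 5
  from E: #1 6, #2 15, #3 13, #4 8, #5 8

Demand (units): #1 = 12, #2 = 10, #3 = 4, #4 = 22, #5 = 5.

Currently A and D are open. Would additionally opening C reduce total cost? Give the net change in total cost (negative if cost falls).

Current service cost with {A, D}: 168.
Adding C: each delivery zone re-picks its cheapest; new service cost 168, saving 0.
Extra fixed cost: 12. Net change = 12 − 0 = 12.
(Totals: 211 → 223.)

No — net change +12 (cost rises by 12).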